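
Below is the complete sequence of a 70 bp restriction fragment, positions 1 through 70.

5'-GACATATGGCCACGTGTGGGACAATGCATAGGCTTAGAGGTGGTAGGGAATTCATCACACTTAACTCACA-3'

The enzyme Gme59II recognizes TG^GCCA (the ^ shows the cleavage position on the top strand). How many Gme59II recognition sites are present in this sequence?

1

TGGCCA occurs starting at position 7.
Gme59II cuts at 1 site.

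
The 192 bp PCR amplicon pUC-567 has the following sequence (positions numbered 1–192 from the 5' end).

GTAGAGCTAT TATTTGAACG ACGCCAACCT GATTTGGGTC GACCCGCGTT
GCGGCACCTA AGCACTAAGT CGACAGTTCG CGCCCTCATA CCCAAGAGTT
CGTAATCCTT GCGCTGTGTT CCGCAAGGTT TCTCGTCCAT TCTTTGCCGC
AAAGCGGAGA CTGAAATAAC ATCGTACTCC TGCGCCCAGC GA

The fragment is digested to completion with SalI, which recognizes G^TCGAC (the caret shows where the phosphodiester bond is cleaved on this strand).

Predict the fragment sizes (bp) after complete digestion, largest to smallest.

123, 38, 31 bp

SalI sites (GTCGAC) start at positions 38, 69.
SalI cuts after the first base of each site, so after positions 38, 69.
Linear molecule, 2 cuts → 3 fragments:
  1–38 → 38 bp
  39–69 → 31 bp
  70–192 → 123 bp
Sorted largest to smallest: 123, 38, 31 bp.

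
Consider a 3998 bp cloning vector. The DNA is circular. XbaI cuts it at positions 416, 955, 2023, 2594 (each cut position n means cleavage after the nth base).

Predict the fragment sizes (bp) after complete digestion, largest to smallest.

1820, 1068, 571, 539 bp

Circular molecule, 4 cuts → 4 fragments:
  955 − 416 = 539 bp
  2023 − 955 = 1068 bp
  2594 − 2023 = 571 bp
  wrap: 3998 − 2594 + 416 = 1820 bp
Sorted largest to smallest: 1820, 1068, 571, 539 bp.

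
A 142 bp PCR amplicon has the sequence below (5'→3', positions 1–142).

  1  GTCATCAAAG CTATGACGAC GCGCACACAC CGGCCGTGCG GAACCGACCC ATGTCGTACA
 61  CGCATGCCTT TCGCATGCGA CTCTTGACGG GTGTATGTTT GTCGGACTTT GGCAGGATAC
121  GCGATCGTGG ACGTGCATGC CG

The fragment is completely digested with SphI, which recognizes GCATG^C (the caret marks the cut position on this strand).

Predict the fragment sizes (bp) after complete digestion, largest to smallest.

66, 62, 11, 3 bp

SphI sites (GCATGC) start at positions 62, 73, 135.
SphI cuts after base 5 of each site (before the last base), so after positions 66, 77, 139.
Linear molecule, 3 cuts → 4 fragments:
  1–66 → 66 bp
  67–77 → 11 bp
  78–139 → 62 bp
  140–142 → 3 bp
Sorted largest to smallest: 66, 62, 11, 3 bp.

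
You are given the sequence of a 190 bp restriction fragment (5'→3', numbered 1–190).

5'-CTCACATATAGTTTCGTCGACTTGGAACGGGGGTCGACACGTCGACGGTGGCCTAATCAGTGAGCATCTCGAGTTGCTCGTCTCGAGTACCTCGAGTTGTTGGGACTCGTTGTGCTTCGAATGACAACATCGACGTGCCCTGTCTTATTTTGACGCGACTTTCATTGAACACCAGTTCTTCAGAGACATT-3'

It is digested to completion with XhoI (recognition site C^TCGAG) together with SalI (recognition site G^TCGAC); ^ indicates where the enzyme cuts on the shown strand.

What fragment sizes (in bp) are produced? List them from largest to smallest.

XhoI sites (CTCGAG) start at positions 68, 82, 91.
XhoI cuts after the first base of each site, so after positions 68, 82, 91.
SalI sites (GTCGAC) start at positions 16, 33, 41.
SalI cuts after the first base of each site, so after positions 16, 33, 41.
Combined cut positions: 16, 33, 41, 68, 82, 91.
Linear molecule, 6 cuts → 7 fragments:
  1–16 → 16 bp
  17–33 → 17 bp
  34–41 → 8 bp
  42–68 → 27 bp
  69–82 → 14 bp
  83–91 → 9 bp
  92–190 → 99 bp
Sorted largest to smallest: 99, 27, 17, 16, 14, 9, 8 bp.

99, 27, 17, 16, 14, 9, 8 bp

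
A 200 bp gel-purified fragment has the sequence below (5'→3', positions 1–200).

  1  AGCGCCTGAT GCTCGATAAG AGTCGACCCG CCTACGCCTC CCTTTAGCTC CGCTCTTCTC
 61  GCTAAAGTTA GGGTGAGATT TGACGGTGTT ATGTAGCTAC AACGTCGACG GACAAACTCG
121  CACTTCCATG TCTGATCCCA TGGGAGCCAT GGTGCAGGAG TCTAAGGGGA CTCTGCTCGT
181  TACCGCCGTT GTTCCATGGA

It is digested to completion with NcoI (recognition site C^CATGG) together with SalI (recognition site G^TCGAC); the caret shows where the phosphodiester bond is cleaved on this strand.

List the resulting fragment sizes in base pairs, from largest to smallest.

NcoI sites (CCATGG) start at positions 138, 147, 194.
NcoI cuts after the first base of each site, so after positions 138, 147, 194.
SalI sites (GTCGAC) start at positions 22, 104.
SalI cuts after the first base of each site, so after positions 22, 104.
Combined cut positions: 22, 104, 138, 147, 194.
Linear molecule, 5 cuts → 6 fragments:
  1–22 → 22 bp
  23–104 → 82 bp
  105–138 → 34 bp
  139–147 → 9 bp
  148–194 → 47 bp
  195–200 → 6 bp
Sorted largest to smallest: 82, 47, 34, 22, 9, 6 bp.

82, 47, 34, 22, 9, 6 bp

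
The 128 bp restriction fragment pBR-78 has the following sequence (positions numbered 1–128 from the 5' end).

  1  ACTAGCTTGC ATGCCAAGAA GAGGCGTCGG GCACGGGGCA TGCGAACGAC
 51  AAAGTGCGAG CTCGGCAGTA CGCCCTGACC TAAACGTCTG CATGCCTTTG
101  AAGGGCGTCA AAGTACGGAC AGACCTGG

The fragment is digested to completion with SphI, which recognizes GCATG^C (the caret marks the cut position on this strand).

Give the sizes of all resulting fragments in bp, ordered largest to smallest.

SphI sites (GCATGC) start at positions 9, 38, 90.
SphI cuts after base 5 of each site (before the last base), so after positions 13, 42, 94.
Linear molecule, 3 cuts → 4 fragments:
  1–13 → 13 bp
  14–42 → 29 bp
  43–94 → 52 bp
  95–128 → 34 bp
Sorted largest to smallest: 52, 34, 29, 13 bp.

52, 34, 29, 13 bp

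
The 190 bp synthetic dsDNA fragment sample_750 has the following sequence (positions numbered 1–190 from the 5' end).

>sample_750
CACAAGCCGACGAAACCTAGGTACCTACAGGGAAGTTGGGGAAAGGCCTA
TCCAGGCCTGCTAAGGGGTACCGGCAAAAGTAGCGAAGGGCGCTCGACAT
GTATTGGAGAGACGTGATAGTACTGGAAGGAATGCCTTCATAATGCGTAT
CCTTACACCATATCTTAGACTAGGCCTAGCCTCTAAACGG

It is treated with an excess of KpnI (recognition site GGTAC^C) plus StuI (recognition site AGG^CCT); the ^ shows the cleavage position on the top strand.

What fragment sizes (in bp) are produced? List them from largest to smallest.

103, 24, 22, 16, 15, 10 bp

KpnI sites (GGTACC) start at positions 20, 67.
KpnI cuts after base 5 of each site (before the last base), so after positions 24, 71.
StuI sites (AGGCCT) start at positions 44, 54, 172.
StuI cuts after base 3 of each site, so after positions 46, 56, 174.
Combined cut positions: 24, 46, 56, 71, 174.
Linear molecule, 5 cuts → 6 fragments:
  1–24 → 24 bp
  25–46 → 22 bp
  47–56 → 10 bp
  57–71 → 15 bp
  72–174 → 103 bp
  175–190 → 16 bp
Sorted largest to smallest: 103, 24, 22, 16, 15, 10 bp.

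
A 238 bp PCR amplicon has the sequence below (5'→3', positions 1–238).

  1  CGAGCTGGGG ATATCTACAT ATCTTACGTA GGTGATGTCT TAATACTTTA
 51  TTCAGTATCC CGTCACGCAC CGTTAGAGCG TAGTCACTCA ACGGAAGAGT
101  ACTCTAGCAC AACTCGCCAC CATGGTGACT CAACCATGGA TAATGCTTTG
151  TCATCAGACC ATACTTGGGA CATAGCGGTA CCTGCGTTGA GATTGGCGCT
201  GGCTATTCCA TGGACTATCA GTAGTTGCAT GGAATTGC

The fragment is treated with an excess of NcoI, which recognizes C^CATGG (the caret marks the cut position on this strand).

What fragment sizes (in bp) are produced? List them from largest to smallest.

NcoI sites (CCATGG) start at positions 120, 134, 208.
NcoI cuts after the first base of each site, so after positions 120, 134, 208.
Linear molecule, 3 cuts → 4 fragments:
  1–120 → 120 bp
  121–134 → 14 bp
  135–208 → 74 bp
  209–238 → 30 bp
Sorted largest to smallest: 120, 74, 30, 14 bp.

120, 74, 30, 14 bp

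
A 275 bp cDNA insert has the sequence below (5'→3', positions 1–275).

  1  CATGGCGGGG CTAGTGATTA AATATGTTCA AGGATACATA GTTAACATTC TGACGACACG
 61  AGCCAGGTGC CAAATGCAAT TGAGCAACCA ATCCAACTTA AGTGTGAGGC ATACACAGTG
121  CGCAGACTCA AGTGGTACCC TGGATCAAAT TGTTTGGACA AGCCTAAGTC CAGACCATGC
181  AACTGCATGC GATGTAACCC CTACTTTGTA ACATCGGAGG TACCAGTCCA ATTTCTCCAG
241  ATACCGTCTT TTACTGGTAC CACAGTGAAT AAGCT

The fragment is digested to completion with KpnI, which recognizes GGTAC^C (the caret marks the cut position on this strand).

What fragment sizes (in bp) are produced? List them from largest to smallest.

KpnI sites (GGTACC) start at positions 134, 219, 256.
KpnI cuts after base 5 of each site (before the last base), so after positions 138, 223, 260.
Linear molecule, 3 cuts → 4 fragments:
  1–138 → 138 bp
  139–223 → 85 bp
  224–260 → 37 bp
  261–275 → 15 bp
Sorted largest to smallest: 138, 85, 37, 15 bp.

138, 85, 37, 15 bp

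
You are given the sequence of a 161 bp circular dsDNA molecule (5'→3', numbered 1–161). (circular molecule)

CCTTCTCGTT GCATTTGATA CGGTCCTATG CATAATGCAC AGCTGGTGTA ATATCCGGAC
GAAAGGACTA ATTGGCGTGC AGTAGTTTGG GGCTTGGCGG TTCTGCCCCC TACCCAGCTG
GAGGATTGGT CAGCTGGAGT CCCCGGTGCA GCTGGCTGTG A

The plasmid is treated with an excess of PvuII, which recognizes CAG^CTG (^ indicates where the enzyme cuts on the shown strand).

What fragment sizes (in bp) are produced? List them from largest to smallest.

PvuII sites (CAGCTG) start at positions 40, 115, 131, 149.
PvuII cuts after base 3 of each site, so after positions 42, 117, 133, 151.
Circular molecule, 4 cuts → 4 fragments:
  43–117 → 75 bp
  118–133 → 16 bp
  134–151 → 18 bp
  152–161 then 1–42 → 10 + 42 = 52 bp
Sorted largest to smallest: 75, 52, 18, 16 bp.

75, 52, 18, 16 bp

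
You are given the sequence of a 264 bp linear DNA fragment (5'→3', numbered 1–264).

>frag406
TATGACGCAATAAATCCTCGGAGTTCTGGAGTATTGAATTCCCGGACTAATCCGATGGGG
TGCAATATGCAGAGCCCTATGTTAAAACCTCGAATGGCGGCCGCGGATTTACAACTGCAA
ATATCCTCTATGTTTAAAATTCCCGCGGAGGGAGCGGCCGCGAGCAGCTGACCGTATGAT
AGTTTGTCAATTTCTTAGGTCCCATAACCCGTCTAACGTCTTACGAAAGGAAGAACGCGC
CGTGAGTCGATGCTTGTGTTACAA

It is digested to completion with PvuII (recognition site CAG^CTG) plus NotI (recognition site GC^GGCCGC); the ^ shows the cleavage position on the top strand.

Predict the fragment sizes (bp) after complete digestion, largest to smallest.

The PvuII site (CAGCTG) starts at position 165.
PvuII cuts after base 3 of each site, so after position 167.
NotI sites (GCGGCCGC) start at positions 97, 154.
NotI cuts after base 2 of each site, so after positions 98, 155.
Combined cut positions: 98, 155, 167.
Linear molecule, 3 cuts → 4 fragments:
  1–98 → 98 bp
  99–155 → 57 bp
  156–167 → 12 bp
  168–264 → 97 bp
Sorted largest to smallest: 98, 97, 57, 12 bp.

98, 97, 57, 12 bp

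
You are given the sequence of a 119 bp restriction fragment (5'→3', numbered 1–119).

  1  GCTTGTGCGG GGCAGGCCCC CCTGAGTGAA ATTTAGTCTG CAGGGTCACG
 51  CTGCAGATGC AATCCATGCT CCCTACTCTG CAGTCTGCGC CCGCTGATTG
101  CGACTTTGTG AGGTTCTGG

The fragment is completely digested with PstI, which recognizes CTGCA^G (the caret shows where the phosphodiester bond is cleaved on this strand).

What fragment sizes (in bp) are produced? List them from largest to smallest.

PstI sites (CTGCAG) start at positions 38, 51, 78.
PstI cuts after base 5 of each site (before the last base), so after positions 42, 55, 82.
Linear molecule, 3 cuts → 4 fragments:
  1–42 → 42 bp
  43–55 → 13 bp
  56–82 → 27 bp
  83–119 → 37 bp
Sorted largest to smallest: 42, 37, 27, 13 bp.

42, 37, 27, 13 bp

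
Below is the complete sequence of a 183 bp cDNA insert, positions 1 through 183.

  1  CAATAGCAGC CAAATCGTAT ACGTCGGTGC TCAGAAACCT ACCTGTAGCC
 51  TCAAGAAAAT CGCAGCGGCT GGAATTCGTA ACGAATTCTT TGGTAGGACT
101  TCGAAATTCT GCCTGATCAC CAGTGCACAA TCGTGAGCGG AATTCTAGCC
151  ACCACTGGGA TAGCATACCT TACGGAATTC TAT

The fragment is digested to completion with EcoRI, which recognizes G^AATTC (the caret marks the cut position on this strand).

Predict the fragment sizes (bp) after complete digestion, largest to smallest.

EcoRI sites (GAATTC) start at positions 72, 83, 140, 175.
EcoRI cuts after the first base of each site, so after positions 72, 83, 140, 175.
Linear molecule, 4 cuts → 5 fragments:
  1–72 → 72 bp
  73–83 → 11 bp
  84–140 → 57 bp
  141–175 → 35 bp
  176–183 → 8 bp
Sorted largest to smallest: 72, 57, 35, 11, 8 bp.

72, 57, 35, 11, 8 bp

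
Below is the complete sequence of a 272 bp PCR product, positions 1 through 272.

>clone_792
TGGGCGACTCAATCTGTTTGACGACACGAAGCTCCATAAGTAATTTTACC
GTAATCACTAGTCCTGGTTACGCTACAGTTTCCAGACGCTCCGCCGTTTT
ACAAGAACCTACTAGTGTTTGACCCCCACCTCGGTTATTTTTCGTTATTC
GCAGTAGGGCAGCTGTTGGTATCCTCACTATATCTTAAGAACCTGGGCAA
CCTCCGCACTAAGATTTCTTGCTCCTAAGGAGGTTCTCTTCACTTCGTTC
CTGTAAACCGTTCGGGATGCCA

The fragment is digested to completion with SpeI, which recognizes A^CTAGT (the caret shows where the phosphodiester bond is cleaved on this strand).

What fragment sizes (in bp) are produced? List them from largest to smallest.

161, 57, 54 bp

SpeI sites (ACTAGT) start at positions 57, 111.
SpeI cuts after the first base of each site, so after positions 57, 111.
Linear molecule, 2 cuts → 3 fragments:
  1–57 → 57 bp
  58–111 → 54 bp
  112–272 → 161 bp
Sorted largest to smallest: 161, 57, 54 bp.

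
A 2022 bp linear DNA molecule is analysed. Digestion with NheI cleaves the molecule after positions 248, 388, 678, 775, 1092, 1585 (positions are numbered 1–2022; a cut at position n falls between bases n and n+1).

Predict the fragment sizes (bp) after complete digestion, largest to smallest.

Linear molecule, 6 cuts → 7 fragments:
  248 − 0 = 248 bp
  388 − 248 = 140 bp
  678 − 388 = 290 bp
  775 − 678 = 97 bp
  1092 − 775 = 317 bp
  1585 − 1092 = 493 bp
  2022 − 1585 = 437 bp
Sorted largest to smallest: 493, 437, 317, 290, 248, 140, 97 bp.

493, 437, 317, 290, 248, 140, 97 bp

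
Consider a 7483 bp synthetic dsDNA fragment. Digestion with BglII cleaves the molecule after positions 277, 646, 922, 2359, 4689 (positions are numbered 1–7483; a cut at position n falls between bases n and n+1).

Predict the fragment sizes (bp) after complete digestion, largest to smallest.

Linear molecule, 5 cuts → 6 fragments:
  277 − 0 = 277 bp
  646 − 277 = 369 bp
  922 − 646 = 276 bp
  2359 − 922 = 1437 bp
  4689 − 2359 = 2330 bp
  7483 − 4689 = 2794 bp
Sorted largest to smallest: 2794, 2330, 1437, 369, 277, 276 bp.

2794, 2330, 1437, 369, 277, 276 bp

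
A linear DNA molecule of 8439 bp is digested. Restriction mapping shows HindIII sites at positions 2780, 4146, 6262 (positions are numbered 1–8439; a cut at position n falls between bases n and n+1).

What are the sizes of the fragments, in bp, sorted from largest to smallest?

Linear molecule, 3 cuts → 4 fragments:
  2780 − 0 = 2780 bp
  4146 − 2780 = 1366 bp
  6262 − 4146 = 2116 bp
  8439 − 6262 = 2177 bp
Sorted largest to smallest: 2780, 2177, 2116, 1366 bp.

2780, 2177, 2116, 1366 bp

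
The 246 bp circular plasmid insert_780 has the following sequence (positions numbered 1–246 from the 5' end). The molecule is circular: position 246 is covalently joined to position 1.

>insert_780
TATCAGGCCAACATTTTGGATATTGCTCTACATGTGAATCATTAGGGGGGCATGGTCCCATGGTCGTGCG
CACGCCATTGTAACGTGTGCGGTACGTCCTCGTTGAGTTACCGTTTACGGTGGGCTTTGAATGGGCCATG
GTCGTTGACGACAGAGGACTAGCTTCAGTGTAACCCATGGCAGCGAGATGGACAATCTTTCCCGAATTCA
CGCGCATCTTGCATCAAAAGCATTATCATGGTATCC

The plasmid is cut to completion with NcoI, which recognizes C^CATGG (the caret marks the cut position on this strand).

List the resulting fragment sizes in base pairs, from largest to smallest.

NcoI sites (CCATGG) start at positions 58, 136, 175.
NcoI cuts after the first base of each site, so after positions 58, 136, 175.
Circular molecule, 3 cuts → 3 fragments:
  59–136 → 78 bp
  137–175 → 39 bp
  176–246 then 1–58 → 71 + 58 = 129 bp
Sorted largest to smallest: 129, 78, 39 bp.

129, 78, 39 bp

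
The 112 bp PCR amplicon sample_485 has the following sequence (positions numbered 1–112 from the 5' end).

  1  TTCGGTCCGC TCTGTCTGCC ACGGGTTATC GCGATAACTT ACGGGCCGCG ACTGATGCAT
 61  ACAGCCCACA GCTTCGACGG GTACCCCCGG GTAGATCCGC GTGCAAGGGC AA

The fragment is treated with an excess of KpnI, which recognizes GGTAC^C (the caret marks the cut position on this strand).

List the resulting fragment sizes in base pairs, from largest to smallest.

84, 28 bp

The KpnI site (GGTACC) starts at position 80.
KpnI cuts after base 5 of each site (before the last base), so after position 84.
Linear molecule, 1 cut → 2 fragments:
  1–84 → 84 bp
  85–112 → 28 bp
Sorted largest to smallest: 84, 28 bp.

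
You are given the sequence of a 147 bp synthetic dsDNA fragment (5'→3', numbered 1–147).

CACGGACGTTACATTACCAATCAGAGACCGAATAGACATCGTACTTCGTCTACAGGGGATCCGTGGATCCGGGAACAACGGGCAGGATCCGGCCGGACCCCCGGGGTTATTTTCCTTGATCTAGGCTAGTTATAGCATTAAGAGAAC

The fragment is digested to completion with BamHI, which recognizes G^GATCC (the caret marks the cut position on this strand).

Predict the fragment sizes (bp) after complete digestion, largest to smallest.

62, 57, 20, 8 bp

BamHI sites (GGATCC) start at positions 57, 65, 85.
BamHI cuts after the first base of each site, so after positions 57, 65, 85.
Linear molecule, 3 cuts → 4 fragments:
  1–57 → 57 bp
  58–65 → 8 bp
  66–85 → 20 bp
  86–147 → 62 bp
Sorted largest to smallest: 62, 57, 20, 8 bp.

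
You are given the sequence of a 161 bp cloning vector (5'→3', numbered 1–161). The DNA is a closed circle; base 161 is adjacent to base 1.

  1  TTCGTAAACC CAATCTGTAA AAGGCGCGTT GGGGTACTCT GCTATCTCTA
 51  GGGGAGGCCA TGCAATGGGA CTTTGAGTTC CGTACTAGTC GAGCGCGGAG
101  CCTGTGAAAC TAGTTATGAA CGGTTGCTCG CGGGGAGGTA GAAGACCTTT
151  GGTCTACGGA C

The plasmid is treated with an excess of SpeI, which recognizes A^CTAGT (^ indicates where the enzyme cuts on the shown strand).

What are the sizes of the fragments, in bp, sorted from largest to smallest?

136, 25 bp

SpeI sites (ACTAGT) start at positions 84, 109.
SpeI cuts after the first base of each site, so after positions 84, 109.
Circular molecule, 2 cuts → 2 fragments:
  85–109 → 25 bp
  110–161 then 1–84 → 52 + 84 = 136 bp
Sorted largest to smallest: 136, 25 bp.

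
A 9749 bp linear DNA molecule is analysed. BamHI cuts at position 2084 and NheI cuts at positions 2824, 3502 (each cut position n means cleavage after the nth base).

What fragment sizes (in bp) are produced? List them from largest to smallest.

6247, 2084, 740, 678 bp

Combined cut positions (sorted): 2084, 2824, 3502.
Linear molecule, 3 cuts → 4 fragments:
  2084 − 0 = 2084 bp
  2824 − 2084 = 740 bp
  3502 − 2824 = 678 bp
  9749 − 3502 = 6247 bp
Sorted largest to smallest: 6247, 2084, 740, 678 bp.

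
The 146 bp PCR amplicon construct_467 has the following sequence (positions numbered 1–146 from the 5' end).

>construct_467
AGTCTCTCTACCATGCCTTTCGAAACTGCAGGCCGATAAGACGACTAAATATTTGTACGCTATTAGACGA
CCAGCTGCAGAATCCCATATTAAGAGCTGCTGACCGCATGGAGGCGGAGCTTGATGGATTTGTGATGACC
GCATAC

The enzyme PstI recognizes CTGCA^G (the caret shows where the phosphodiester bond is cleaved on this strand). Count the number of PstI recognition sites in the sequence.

2

CTGCAG occurs starting at positions 26, 75.
PstI cuts at 2 sites.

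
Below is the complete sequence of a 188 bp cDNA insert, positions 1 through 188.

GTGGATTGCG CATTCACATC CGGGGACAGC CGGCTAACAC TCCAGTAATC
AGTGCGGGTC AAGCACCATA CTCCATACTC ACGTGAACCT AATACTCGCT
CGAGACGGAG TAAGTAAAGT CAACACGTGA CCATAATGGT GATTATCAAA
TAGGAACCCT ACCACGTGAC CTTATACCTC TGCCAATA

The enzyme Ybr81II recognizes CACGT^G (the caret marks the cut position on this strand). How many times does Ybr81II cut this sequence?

3

CACGTG occurs starting at positions 80, 124, 163.
Ybr81II cuts at 3 sites.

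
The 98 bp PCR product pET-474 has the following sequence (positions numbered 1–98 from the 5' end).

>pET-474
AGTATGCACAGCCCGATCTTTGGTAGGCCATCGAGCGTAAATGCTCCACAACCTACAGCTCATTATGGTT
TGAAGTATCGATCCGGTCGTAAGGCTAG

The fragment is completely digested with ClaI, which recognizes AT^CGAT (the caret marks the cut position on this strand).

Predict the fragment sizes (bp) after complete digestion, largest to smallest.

The ClaI site (ATCGAT) starts at position 77.
ClaI cuts after base 2 of each site, so after position 78.
Linear molecule, 1 cut → 2 fragments:
  1–78 → 78 bp
  79–98 → 20 bp
Sorted largest to smallest: 78, 20 bp.

78, 20 bp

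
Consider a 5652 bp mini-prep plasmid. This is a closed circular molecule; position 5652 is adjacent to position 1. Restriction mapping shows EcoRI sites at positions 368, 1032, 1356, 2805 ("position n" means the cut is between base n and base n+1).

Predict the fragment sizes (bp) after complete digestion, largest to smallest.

Circular molecule, 4 cuts → 4 fragments:
  1032 − 368 = 664 bp
  1356 − 1032 = 324 bp
  2805 − 1356 = 1449 bp
  wrap: 5652 − 2805 + 368 = 3215 bp
Sorted largest to smallest: 3215, 1449, 664, 324 bp.

3215, 1449, 664, 324 bp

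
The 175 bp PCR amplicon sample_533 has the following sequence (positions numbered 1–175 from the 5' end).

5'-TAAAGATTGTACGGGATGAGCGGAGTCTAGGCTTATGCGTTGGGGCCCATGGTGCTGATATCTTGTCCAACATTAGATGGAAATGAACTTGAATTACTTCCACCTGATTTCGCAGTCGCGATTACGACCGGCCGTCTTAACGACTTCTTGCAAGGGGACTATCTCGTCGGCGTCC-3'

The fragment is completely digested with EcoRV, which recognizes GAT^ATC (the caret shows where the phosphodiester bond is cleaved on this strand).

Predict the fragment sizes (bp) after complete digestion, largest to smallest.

The EcoRV site (GATATC) starts at position 57.
EcoRV cuts after base 3 of each site, so after position 59.
Linear molecule, 1 cut → 2 fragments:
  1–59 → 59 bp
  60–175 → 116 bp
Sorted largest to smallest: 116, 59 bp.

116, 59 bp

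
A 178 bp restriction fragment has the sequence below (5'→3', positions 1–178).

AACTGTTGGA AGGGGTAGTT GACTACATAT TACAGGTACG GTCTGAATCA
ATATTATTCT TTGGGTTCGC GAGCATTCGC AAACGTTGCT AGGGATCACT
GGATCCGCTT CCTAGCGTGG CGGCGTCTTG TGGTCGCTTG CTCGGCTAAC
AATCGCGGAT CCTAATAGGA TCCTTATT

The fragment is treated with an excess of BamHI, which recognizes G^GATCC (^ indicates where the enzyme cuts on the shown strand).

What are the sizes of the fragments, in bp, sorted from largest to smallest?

101, 56, 11, 10 bp

BamHI sites (GGATCC) start at positions 101, 157, 168.
BamHI cuts after the first base of each site, so after positions 101, 157, 168.
Linear molecule, 3 cuts → 4 fragments:
  1–101 → 101 bp
  102–157 → 56 bp
  158–168 → 11 bp
  169–178 → 10 bp
Sorted largest to smallest: 101, 56, 11, 10 bp.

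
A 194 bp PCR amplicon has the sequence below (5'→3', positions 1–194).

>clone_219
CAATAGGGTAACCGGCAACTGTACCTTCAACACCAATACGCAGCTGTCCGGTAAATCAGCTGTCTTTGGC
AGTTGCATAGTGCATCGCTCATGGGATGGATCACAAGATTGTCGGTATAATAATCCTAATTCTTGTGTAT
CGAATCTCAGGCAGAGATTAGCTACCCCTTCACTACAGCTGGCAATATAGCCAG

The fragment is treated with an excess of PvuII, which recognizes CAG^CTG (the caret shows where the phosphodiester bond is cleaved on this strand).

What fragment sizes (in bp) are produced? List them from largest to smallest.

PvuII sites (CAGCTG) start at positions 41, 57, 176.
PvuII cuts after base 3 of each site, so after positions 43, 59, 178.
Linear molecule, 3 cuts → 4 fragments:
  1–43 → 43 bp
  44–59 → 16 bp
  60–178 → 119 bp
  179–194 → 16 bp
Sorted largest to smallest: 119, 43, 16, 16 bp.

119, 43, 16, 16 bp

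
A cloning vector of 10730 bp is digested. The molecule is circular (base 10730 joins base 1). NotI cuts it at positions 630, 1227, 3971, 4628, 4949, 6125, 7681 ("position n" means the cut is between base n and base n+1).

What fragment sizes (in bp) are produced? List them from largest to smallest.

Circular molecule, 7 cuts → 7 fragments:
  1227 − 630 = 597 bp
  3971 − 1227 = 2744 bp
  4628 − 3971 = 657 bp
  4949 − 4628 = 321 bp
  6125 − 4949 = 1176 bp
  7681 − 6125 = 1556 bp
  wrap: 10730 − 7681 + 630 = 3679 bp
Sorted largest to smallest: 3679, 2744, 1556, 1176, 657, 597, 321 bp.

3679, 2744, 1556, 1176, 657, 597, 321 bp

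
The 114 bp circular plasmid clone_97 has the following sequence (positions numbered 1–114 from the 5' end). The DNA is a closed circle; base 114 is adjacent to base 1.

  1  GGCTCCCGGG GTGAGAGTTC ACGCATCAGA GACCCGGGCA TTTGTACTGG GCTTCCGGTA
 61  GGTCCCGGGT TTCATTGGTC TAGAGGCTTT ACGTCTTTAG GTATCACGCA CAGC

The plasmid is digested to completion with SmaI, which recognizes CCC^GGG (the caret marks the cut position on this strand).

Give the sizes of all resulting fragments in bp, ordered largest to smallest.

SmaI sites (CCCGGG) start at positions 5, 33, 64.
SmaI cuts after base 3 of each site, so after positions 7, 35, 66.
Circular molecule, 3 cuts → 3 fragments:
  8–35 → 28 bp
  36–66 → 31 bp
  67–114 then 1–7 → 48 + 7 = 55 bp
Sorted largest to smallest: 55, 31, 28 bp.

55, 31, 28 bp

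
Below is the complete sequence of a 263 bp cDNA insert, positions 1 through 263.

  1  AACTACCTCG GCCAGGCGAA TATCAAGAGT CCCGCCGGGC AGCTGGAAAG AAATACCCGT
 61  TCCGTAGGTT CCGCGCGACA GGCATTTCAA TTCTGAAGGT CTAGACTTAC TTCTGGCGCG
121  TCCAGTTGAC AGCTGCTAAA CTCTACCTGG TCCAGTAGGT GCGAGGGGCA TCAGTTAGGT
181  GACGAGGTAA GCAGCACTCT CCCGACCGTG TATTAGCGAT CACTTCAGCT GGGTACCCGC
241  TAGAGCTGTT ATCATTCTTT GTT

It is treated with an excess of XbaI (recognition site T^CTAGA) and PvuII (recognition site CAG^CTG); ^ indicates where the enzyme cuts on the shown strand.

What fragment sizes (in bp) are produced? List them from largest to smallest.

96, 58, 42, 35, 32 bp

The XbaI site (TCTAGA) starts at position 100.
XbaI cuts after the first base of each site, so after position 100.
PvuII sites (CAGCTG) start at positions 40, 130, 226.
PvuII cuts after base 3 of each site, so after positions 42, 132, 228.
Combined cut positions: 42, 100, 132, 228.
Linear molecule, 4 cuts → 5 fragments:
  1–42 → 42 bp
  43–100 → 58 bp
  101–132 → 32 bp
  133–228 → 96 bp
  229–263 → 35 bp
Sorted largest to smallest: 96, 58, 42, 35, 32 bp.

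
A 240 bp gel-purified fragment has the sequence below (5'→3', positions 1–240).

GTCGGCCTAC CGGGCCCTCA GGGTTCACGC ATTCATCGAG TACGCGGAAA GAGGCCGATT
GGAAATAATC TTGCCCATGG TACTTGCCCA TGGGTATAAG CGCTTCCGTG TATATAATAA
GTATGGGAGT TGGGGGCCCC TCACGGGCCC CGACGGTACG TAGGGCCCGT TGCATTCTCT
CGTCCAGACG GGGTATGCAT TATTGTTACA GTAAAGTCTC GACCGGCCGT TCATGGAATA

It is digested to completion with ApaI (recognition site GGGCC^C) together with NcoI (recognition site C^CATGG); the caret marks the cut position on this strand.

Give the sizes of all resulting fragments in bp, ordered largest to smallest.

ApaI sites (GGGCCC) start at positions 12, 134, 145, 163.
ApaI cuts after base 5 of each site (before the last base), so after positions 16, 138, 149, 167.
NcoI sites (CCATGG) start at positions 75, 88.
NcoI cuts after the first base of each site, so after positions 75, 88.
Combined cut positions: 16, 75, 88, 138, 149, 167.
Linear molecule, 6 cuts → 7 fragments:
  1–16 → 16 bp
  17–75 → 59 bp
  76–88 → 13 bp
  89–138 → 50 bp
  139–149 → 11 bp
  150–167 → 18 bp
  168–240 → 73 bp
Sorted largest to smallest: 73, 59, 50, 18, 16, 13, 11 bp.

73, 59, 50, 18, 16, 13, 11 bp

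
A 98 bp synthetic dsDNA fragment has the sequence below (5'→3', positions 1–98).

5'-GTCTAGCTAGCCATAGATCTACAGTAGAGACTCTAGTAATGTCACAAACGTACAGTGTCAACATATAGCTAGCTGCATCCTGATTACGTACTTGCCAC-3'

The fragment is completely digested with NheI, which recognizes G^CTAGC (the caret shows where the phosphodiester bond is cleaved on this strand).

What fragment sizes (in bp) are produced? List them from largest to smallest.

62, 30, 6 bp

NheI sites (GCTAGC) start at positions 6, 68.
NheI cuts after the first base of each site, so after positions 6, 68.
Linear molecule, 2 cuts → 3 fragments:
  1–6 → 6 bp
  7–68 → 62 bp
  69–98 → 30 bp
Sorted largest to smallest: 62, 30, 6 bp.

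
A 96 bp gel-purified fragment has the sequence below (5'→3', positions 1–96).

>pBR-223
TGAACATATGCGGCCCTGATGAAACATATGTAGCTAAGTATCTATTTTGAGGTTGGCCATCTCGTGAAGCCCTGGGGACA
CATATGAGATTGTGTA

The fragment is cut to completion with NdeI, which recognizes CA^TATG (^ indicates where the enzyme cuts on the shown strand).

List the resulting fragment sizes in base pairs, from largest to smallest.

NdeI sites (CATATG) start at positions 5, 25, 81.
NdeI cuts after base 2 of each site, so after positions 6, 26, 82.
Linear molecule, 3 cuts → 4 fragments:
  1–6 → 6 bp
  7–26 → 20 bp
  27–82 → 56 bp
  83–96 → 14 bp
Sorted largest to smallest: 56, 20, 14, 6 bp.

56, 20, 14, 6 bp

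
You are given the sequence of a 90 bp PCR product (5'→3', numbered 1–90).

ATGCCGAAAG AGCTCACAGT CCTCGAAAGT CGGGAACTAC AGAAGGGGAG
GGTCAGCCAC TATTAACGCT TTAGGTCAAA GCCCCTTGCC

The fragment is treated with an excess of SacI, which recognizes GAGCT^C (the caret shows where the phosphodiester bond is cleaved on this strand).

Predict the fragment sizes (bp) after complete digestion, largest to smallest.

The SacI site (GAGCTC) starts at position 10.
SacI cuts after base 5 of each site (before the last base), so after position 14.
Linear molecule, 1 cut → 2 fragments:
  1–14 → 14 bp
  15–90 → 76 bp
Sorted largest to smallest: 76, 14 bp.

76, 14 bp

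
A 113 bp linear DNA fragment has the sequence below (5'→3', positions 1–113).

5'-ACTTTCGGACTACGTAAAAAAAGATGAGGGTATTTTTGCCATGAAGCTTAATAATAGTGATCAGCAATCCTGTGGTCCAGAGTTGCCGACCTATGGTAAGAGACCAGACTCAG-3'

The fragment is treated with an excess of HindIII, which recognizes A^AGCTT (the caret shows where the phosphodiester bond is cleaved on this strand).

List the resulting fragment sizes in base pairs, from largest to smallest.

The HindIII site (AAGCTT) starts at position 44.
HindIII cuts after the first base of each site, so after position 44.
Linear molecule, 1 cut → 2 fragments:
  1–44 → 44 bp
  45–113 → 69 bp
Sorted largest to smallest: 69, 44 bp.

69, 44 bp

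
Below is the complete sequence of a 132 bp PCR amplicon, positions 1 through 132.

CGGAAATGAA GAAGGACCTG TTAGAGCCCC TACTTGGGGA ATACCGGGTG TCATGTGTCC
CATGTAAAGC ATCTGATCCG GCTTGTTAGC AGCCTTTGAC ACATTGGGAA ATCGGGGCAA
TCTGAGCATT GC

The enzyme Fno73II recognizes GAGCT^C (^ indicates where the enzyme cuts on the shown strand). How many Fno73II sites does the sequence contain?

0

No occurrence of GAGCTC is present in the sequence.
Fno73II does not cut: 0 sites.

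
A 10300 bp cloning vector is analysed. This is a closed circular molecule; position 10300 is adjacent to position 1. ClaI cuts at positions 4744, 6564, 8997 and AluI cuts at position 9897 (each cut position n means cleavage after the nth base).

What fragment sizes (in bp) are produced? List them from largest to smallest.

5147, 2433, 1820, 900 bp

Combined cut positions (sorted): 4744, 6564, 8997, 9897.
Circular molecule, 4 cuts → 4 fragments:
  6564 − 4744 = 1820 bp
  8997 − 6564 = 2433 bp
  9897 − 8997 = 900 bp
  wrap: 10300 − 9897 + 4744 = 5147 bp
Sorted largest to smallest: 5147, 2433, 1820, 900 bp.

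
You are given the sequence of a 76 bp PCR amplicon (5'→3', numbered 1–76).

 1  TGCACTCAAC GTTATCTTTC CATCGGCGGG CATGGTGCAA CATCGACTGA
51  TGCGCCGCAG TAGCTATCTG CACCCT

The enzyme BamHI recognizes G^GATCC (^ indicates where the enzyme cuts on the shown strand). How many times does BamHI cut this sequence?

0

No occurrence of GGATCC is present in the sequence.
BamHI does not cut: 0 sites.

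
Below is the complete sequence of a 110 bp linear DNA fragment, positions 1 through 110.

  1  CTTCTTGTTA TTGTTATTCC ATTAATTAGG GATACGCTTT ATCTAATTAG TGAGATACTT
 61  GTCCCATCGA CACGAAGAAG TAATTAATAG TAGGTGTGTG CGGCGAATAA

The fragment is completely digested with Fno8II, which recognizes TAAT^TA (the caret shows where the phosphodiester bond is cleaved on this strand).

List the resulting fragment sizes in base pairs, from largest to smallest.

Fno8II sites (TAATTA) start at positions 23, 44, 81.
Fno8II cuts after base 4 of each site, so after positions 26, 47, 84.
Linear molecule, 3 cuts → 4 fragments:
  1–26 → 26 bp
  27–47 → 21 bp
  48–84 → 37 bp
  85–110 → 26 bp
Sorted largest to smallest: 37, 26, 26, 21 bp.

37, 26, 26, 21 bp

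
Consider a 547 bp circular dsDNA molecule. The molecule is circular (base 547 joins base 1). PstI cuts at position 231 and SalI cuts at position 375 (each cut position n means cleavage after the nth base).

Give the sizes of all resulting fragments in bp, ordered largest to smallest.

Combined cut positions (sorted): 231, 375.
Circular molecule, 2 cuts → 2 fragments:
  375 − 231 = 144 bp
  wrap: 547 − 375 + 231 = 403 bp
Sorted largest to smallest: 403, 144 bp.

403, 144 bp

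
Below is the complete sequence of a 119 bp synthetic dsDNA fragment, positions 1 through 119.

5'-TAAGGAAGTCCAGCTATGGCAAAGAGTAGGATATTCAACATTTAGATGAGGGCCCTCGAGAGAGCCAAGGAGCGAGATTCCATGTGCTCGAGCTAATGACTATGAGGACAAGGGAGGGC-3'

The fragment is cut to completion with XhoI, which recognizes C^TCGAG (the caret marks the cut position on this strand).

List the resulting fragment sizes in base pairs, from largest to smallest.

55, 32, 32 bp

XhoI sites (CTCGAG) start at positions 55, 87.
XhoI cuts after the first base of each site, so after positions 55, 87.
Linear molecule, 2 cuts → 3 fragments:
  1–55 → 55 bp
  56–87 → 32 bp
  88–119 → 32 bp
Sorted largest to smallest: 55, 32, 32 bp.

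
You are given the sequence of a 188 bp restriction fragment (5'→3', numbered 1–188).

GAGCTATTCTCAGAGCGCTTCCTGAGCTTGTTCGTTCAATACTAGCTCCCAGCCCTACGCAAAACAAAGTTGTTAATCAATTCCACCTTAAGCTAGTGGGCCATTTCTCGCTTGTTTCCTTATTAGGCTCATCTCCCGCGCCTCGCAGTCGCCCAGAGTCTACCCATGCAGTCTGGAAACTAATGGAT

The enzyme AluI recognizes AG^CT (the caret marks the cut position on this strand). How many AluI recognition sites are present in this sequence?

AGCT occurs starting at positions 2, 25, 44, 91.
AluI cuts at 4 sites.

4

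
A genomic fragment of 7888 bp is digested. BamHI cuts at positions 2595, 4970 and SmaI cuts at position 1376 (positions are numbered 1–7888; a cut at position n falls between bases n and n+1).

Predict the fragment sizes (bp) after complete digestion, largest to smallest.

Combined cut positions (sorted): 1376, 2595, 4970.
Linear molecule, 3 cuts → 4 fragments:
  1376 − 0 = 1376 bp
  2595 − 1376 = 1219 bp
  4970 − 2595 = 2375 bp
  7888 − 4970 = 2918 bp
Sorted largest to smallest: 2918, 2375, 1376, 1219 bp.

2918, 2375, 1376, 1219 bp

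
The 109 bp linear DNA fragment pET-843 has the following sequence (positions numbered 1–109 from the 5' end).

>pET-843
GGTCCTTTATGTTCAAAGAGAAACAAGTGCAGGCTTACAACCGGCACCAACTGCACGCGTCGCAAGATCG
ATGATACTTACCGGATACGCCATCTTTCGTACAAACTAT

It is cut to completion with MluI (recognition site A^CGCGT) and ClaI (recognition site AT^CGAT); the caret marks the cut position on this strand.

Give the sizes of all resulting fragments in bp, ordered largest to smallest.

The MluI site (ACGCGT) starts at position 55.
MluI cuts after the first base of each site, so after position 55.
The ClaI site (ATCGAT) starts at position 67.
ClaI cuts after base 2 of each site, so after position 68.
Combined cut positions: 55, 68.
Linear molecule, 2 cuts → 3 fragments:
  1–55 → 55 bp
  56–68 → 13 bp
  69–109 → 41 bp
Sorted largest to smallest: 55, 41, 13 bp.

55, 41, 13 bp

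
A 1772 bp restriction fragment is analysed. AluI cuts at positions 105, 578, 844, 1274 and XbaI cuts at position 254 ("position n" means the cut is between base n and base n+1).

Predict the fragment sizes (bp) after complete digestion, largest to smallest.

498, 430, 324, 266, 149, 105 bp

Combined cut positions (sorted): 105, 254, 578, 844, 1274.
Linear molecule, 5 cuts → 6 fragments:
  105 − 0 = 105 bp
  254 − 105 = 149 bp
  578 − 254 = 324 bp
  844 − 578 = 266 bp
  1274 − 844 = 430 bp
  1772 − 1274 = 498 bp
Sorted largest to smallest: 498, 430, 324, 266, 149, 105 bp.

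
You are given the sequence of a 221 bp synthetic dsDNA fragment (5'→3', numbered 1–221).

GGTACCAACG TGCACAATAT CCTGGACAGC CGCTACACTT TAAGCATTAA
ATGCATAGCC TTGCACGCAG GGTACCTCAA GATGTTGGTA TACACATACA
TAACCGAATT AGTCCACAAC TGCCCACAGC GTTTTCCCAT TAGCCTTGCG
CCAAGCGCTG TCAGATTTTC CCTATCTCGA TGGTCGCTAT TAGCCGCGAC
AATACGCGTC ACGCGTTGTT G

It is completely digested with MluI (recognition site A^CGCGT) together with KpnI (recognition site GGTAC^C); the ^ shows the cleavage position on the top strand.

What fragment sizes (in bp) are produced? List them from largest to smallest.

129, 70, 10, 7, 5 bp

MluI sites (ACGCGT) start at positions 204, 211.
MluI cuts after the first base of each site, so after positions 204, 211.
KpnI sites (GGTACC) start at positions 1, 71.
KpnI cuts after base 5 of each site (before the last base), so after positions 5, 75.
Combined cut positions: 5, 75, 204, 211.
Linear molecule, 4 cuts → 5 fragments:
  1–5 → 5 bp
  6–75 → 70 bp
  76–204 → 129 bp
  205–211 → 7 bp
  212–221 → 10 bp
Sorted largest to smallest: 129, 70, 10, 7, 5 bp.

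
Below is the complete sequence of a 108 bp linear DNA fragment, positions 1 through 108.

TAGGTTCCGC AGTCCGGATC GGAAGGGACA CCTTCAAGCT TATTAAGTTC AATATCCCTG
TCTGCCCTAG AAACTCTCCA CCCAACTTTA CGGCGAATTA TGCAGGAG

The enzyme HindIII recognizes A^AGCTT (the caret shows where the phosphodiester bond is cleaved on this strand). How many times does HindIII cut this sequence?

AAGCTT occurs starting at position 36.
HindIII cuts at 1 site.

1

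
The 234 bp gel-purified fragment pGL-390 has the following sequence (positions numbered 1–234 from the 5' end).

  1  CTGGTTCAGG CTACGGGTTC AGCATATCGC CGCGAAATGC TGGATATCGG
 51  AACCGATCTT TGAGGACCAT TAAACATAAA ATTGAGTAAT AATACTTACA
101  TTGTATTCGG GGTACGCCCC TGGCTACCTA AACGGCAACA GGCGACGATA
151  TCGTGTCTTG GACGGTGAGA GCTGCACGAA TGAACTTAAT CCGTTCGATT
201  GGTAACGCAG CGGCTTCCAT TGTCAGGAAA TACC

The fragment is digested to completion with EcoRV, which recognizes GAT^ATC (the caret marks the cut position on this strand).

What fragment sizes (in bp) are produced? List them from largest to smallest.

104, 85, 45 bp

EcoRV sites (GATATC) start at positions 43, 147.
EcoRV cuts after base 3 of each site, so after positions 45, 149.
Linear molecule, 2 cuts → 3 fragments:
  1–45 → 45 bp
  46–149 → 104 bp
  150–234 → 85 bp
Sorted largest to smallest: 104, 85, 45 bp.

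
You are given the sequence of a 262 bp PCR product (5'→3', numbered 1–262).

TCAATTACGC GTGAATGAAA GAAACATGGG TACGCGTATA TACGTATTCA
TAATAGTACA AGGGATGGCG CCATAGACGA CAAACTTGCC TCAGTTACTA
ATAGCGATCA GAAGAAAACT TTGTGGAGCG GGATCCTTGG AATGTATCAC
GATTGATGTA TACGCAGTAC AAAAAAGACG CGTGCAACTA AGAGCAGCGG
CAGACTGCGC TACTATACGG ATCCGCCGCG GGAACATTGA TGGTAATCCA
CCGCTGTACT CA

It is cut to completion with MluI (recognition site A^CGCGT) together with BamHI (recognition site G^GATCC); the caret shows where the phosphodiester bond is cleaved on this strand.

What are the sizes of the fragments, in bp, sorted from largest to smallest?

MluI sites (ACGCGT) start at positions 7, 32, 178.
MluI cuts after the first base of each site, so after positions 7, 32, 178.
BamHI sites (GGATCC) start at positions 131, 219.
BamHI cuts after the first base of each site, so after positions 131, 219.
Combined cut positions: 7, 32, 131, 178, 219.
Linear molecule, 5 cuts → 6 fragments:
  1–7 → 7 bp
  8–32 → 25 bp
  33–131 → 99 bp
  132–178 → 47 bp
  179–219 → 41 bp
  220–262 → 43 bp
Sorted largest to smallest: 99, 47, 43, 41, 25, 7 bp.

99, 47, 43, 41, 25, 7 bp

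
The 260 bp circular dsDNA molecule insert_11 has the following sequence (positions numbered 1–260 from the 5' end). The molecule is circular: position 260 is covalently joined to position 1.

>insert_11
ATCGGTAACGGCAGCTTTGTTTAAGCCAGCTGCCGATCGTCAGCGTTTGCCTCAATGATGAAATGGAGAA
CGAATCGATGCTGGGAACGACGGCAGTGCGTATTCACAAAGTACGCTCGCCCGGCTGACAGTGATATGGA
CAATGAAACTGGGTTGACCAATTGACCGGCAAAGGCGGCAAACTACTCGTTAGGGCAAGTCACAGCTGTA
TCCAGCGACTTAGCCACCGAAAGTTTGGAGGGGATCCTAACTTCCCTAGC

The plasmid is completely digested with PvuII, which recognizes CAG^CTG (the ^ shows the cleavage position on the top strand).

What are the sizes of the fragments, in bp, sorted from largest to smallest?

PvuII sites (CAGCTG) start at positions 27, 203.
PvuII cuts after base 3 of each site, so after positions 29, 205.
Circular molecule, 2 cuts → 2 fragments:
  30–205 → 176 bp
  206–260 then 1–29 → 55 + 29 = 84 bp
Sorted largest to smallest: 176, 84 bp.

176, 84 bp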